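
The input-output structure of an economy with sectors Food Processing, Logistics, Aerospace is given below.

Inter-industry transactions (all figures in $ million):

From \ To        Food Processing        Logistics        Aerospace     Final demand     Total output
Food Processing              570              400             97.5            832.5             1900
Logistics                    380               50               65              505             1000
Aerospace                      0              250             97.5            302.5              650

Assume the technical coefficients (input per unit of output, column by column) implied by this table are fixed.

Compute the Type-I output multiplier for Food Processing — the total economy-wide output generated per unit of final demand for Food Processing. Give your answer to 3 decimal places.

m_1 = 2.123

Technical coefficients a_ij = z_ij / X_j:
  a_11 = 570/1900 = 0.30, a_21 = 380/1900 = 0.20, a_31 = 0/1900 = 0.00
  a_12 = 400/1000 = 0.40, a_22 = 50/1000 = 0.05, a_32 = 250/1000 = 0.25
  a_13 = 97.5/650 = 0.15, a_23 = 65/650 = 0.10, a_33 = 97.5/650 = 0.15
I − A =
  [   0.70    -0.40    -0.15]
  [  -0.20     0.95    -0.10]
  [   0.00    -0.25     0.85]
Cofactors of I−A, C_ij = (−1)^(i+j)·(minor ij) (rows/columns in the sector order above):
  C_11 = (0.95)(0.85) − (-0.10)(-0.25) = 0.7825
  C_12 = −[(-0.20)(0.85) − (-0.10)(0.00)] = 0.1700
  C_13 = (-0.20)(-0.25) − (0.95)(0.00) = 0.0500
  C_21 = −[(-0.40)(0.85) − (-0.15)(-0.25)] = 0.3775
  C_22 = (0.70)(0.85) − (-0.15)(0.00) = 0.5950
  C_23 = −[(0.70)(-0.25) − (-0.40)(0.00)] = 0.1750
  C_31 = (-0.40)(-0.10) − (-0.15)(0.95) = 0.1825
  C_32 = −[(0.70)(-0.10) − (-0.15)(-0.20)] = 0.1000
  C_33 = (0.70)(0.95) − (-0.40)(-0.20) = 0.5850
det(I−A) = Σ_j (I−A)_1j·C_1j = (0.70)(0.7825) + (-0.40)(0.1700) + (-0.15)(0.0500) = 0.47225
adj(I−A) = Cᵀ =
  [ 0.7825   0.3775   0.1825]
  [ 0.1700   0.5950   0.1000]
  [ 0.0500   0.1750   0.5850]
(I − A)⁻¹ = adj(I−A) / det(I−A) ≈
  [   1.6570     0.7994     0.3864]
  [   0.3600     1.2599     0.2118]
  [   0.1059     0.3706     1.2388]
The output multiplier for sector j is the column-j sum of the Leontief inverse (I − A)⁻¹ = adj(I−A) / det(I−A).
Column 1 of adj(I−A): (0.7825, 0.1700, 0.0500); det(I−A) = 0.47225.
m_1 = (0.7825 + 0.1700 + 0.0500) / 0.47225 = 1.0025 / 0.47225 ≈ 2.123.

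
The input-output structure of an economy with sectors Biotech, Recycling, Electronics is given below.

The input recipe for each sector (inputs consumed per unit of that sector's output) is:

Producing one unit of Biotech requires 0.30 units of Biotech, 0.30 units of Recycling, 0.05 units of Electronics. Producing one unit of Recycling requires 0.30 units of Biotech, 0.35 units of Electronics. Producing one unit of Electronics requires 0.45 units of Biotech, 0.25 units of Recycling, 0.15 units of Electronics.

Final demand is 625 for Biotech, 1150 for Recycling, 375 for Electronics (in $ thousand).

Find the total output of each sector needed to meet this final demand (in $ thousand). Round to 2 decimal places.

I − A =
  [   0.70    -0.30    -0.45]
  [  -0.30     1.00    -0.25]
  [  -0.05    -0.35     0.85]
Cofactors of I−A, C_ij = (−1)^(i+j)·(minor ij) (rows/columns in the sector order above):
  C_11 = (1.00)(0.85) − (-0.25)(-0.35) = 0.7625
  C_12 = −[(-0.30)(0.85) − (-0.25)(-0.05)] = 0.2675
  C_13 = (-0.30)(-0.35) − (1.00)(-0.05) = 0.1550
  C_21 = −[(-0.30)(0.85) − (-0.45)(-0.35)] = 0.4125
  C_22 = (0.70)(0.85) − (-0.45)(-0.05) = 0.5725
  C_23 = −[(0.70)(-0.35) − (-0.30)(-0.05)] = 0.2600
  C_31 = (-0.30)(-0.25) − (-0.45)(1.00) = 0.5250
  C_32 = −[(0.70)(-0.25) − (-0.45)(-0.30)] = 0.3100
  C_33 = (0.70)(1.00) − (-0.30)(-0.30) = 0.6100
det(I−A) = Σ_j (I−A)_1j·C_1j = (0.70)(0.7625) + (-0.30)(0.2675) + (-0.45)(0.1550) = 0.38375
adj(I−A) = Cᵀ =
  [ 0.7625   0.4125   0.5250]
  [ 0.2675   0.5725   0.3100]
  [ 0.1550   0.2600   0.6100]
(I − A)⁻¹ = adj(I−A) / det(I−A) ≈
  [   1.9870     1.0749     1.3681]
  [   0.6971     1.4919     0.8078]
  [   0.4039     0.6775     1.5896]
x = (I − A)⁻¹ d = adj(I−A)·d / det(I−A), with det(I−A) = 0.38375:
  x_1 = (0.7625·625 + 0.4125·1150 + 0.5250·375) / 0.38375 = 1147.8125 / 0.38375 ≈ 2991.04
  x_2 = (0.2675·625 + 0.5725·1150 + 0.3100·375) / 0.38375 = 941.8125 / 0.38375 ≈ 2454.23
  x_3 = (0.1550·625 + 0.2600·1150 + 0.6100·375) / 0.38375 = 624.625 / 0.38375 ≈ 1627.69

x_1 = 2991.04, x_2 = 2454.23, x_3 = 1627.69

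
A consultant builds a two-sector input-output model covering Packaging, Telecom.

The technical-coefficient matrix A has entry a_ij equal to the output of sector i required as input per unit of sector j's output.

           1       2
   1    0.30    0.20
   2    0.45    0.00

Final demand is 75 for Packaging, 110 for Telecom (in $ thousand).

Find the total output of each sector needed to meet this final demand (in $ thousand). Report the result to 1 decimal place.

I − A =
  [   0.70    -0.20]
  [  -0.45     1.00]
det(I−A) = (0.70)(1.00) − (-0.20)(-0.45) = 0.6100
adj(I−A) = [[1.00, 0.20], [0.45, 0.70]]
(I − A)⁻¹ = adj(I−A) / det(I−A) ≈
  [   1.6393     0.3279]
  [   0.7377     1.1475]
x = (I − A)⁻¹ d = adj(I−A)·d / det(I−A), with det(I−A) = 0.6100:
  x_1 = (1.00·75 + 0.20·110) / 0.6100 = 97.00 / 0.6100 ≈ 159.0
  x_2 = (0.45·75 + 0.70·110) / 0.6100 = 110.75 / 0.6100 ≈ 181.6

x_1 = 159.0, x_2 = 181.6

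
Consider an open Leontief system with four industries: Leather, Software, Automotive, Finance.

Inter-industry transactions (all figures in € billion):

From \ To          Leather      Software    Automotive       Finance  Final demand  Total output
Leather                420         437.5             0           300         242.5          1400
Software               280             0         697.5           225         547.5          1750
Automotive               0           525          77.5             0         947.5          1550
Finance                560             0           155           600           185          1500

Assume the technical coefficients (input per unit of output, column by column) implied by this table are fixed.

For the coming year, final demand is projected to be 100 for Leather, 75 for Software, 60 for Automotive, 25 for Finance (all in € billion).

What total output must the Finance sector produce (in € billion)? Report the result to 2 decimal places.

x_F = 267.72

Technical coefficients a_ij = z_ij / X_j:
  a_LL = 420/1400 = 0.30, a_SL = 280/1400 = 0.20, a_AL = 0/1400 = 0.00, a_FL = 560/1400 = 0.40
  a_LS = 437.5/1750 = 0.25, a_SS = 0/1750 = 0.00, a_AS = 525/1750 = 0.30, a_FS = 0/1750 = 0.00
  a_LA = 0/1550 = 0.00, a_SA = 697.5/1550 = 0.45, a_AA = 77.5/1550 = 0.05, a_FA = 155/1550 = 0.10
  a_LF = 300/1500 = 0.20, a_SF = 225/1500 = 0.15, a_AF = 0/1500 = 0.00, a_FF = 600/1500 = 0.40
I − A =
  [   0.70    -0.25     0.00    -0.20]
  [  -0.20     1.00    -0.45    -0.15]
  [   0.00    -0.30     0.95     0.00]
  [  -0.40     0.00    -0.10     0.60]
Compute the cofactors C_ij = (−1)^(i+j)·(3×3 minor ij) of I−A; the adjugate is their transpose:
adj(I−A) = Cᵀ =
  [ 0.484500   0.148500   0.091250   0.198625]
  [ 0.171000   0.323000   0.167500   0.137750]
  [ 0.054000   0.102000   0.295000   0.043500]
  [ 0.332000   0.116000   0.110000   0.523000]
det(I−A) = Σ_j (I−A)_1j·C_1j = (0.70)(0.484500) + (-0.25)(0.171000) + (0.00)(0.054000) + (-0.20)(0.332000) = 0.2300
(I − A)⁻¹ = adj(I−A) / det(I−A) ≈
  [   2.1065     0.6457     0.3967     0.8636]
  [   0.7435     1.4043     0.7283     0.5989]
  [   0.2348     0.4435     1.2826     0.1891]
  [   1.4435     0.5043     0.4783     2.2739]
x = (I − A)⁻¹ d = adj(I−A)·d / det(I−A), with det(I−A) = 0.2300:
  x_L = (0.484500·100 + 0.148500·75 + 0.091250·60 + 0.198625·25) / 0.2300 = 70.028125 / 0.2300 ≈ 304.47
  x_S = (0.171000·100 + 0.323000·75 + 0.167500·60 + 0.137750·25) / 0.2300 = 54.81875 / 0.2300 ≈ 238.34
  x_A = (0.054000·100 + 0.102000·75 + 0.295000·60 + 0.043500·25) / 0.2300 = 31.8375 / 0.2300 ≈ 138.42
  x_F = (0.332000·100 + 0.116000·75 + 0.110000·60 + 0.523000·25) / 0.2300 = 61.575 / 0.2300 ≈ 267.72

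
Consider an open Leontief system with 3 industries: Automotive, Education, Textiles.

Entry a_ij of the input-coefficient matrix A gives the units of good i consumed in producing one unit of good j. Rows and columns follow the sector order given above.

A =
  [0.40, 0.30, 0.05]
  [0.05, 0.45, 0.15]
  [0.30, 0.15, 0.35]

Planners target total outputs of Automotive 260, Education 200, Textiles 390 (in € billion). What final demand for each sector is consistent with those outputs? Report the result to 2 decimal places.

I − A =
  [   0.60    -0.30    -0.05]
  [  -0.05     0.55    -0.15]
  [  -0.30    -0.15     0.65]
d = (I − A) x:
  d_1 = (+0.60)·260 + (-0.30)·200 + (-0.05)·390 = 76.50
  d_2 = (-0.05)·260 + (+0.55)·200 + (-0.15)·390 = 38.50
  d_3 = (-0.30)·260 + (-0.15)·200 + (+0.65)·390 = 145.50

d_1 = 76.50, d_2 = 38.50, d_3 = 145.50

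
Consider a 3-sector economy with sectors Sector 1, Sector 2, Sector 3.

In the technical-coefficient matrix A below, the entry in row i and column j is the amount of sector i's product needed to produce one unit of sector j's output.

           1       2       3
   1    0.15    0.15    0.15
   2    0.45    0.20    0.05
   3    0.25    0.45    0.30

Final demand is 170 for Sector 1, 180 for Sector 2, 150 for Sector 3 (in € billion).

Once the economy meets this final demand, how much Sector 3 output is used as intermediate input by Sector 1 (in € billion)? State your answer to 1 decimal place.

I − A =
  [   0.85    -0.15    -0.15]
  [  -0.45     0.80    -0.05]
  [  -0.25    -0.45     0.70]
Cofactors of I−A, C_ij = (−1)^(i+j)·(minor ij) (rows/columns in the sector order above):
  C_11 = (0.80)(0.70) − (-0.05)(-0.45) = 0.5375
  C_12 = −[(-0.45)(0.70) − (-0.05)(-0.25)] = 0.3275
  C_13 = (-0.45)(-0.45) − (0.80)(-0.25) = 0.4025
  C_21 = −[(-0.15)(0.70) − (-0.15)(-0.45)] = 0.1725
  C_22 = (0.85)(0.70) − (-0.15)(-0.25) = 0.5575
  C_23 = −[(0.85)(-0.45) − (-0.15)(-0.25)] = 0.4200
  C_31 = (-0.15)(-0.05) − (-0.15)(0.80) = 0.1275
  C_32 = −[(0.85)(-0.05) − (-0.15)(-0.45)] = 0.1100
  C_33 = (0.85)(0.80) − (-0.15)(-0.45) = 0.6125
det(I−A) = Σ_j (I−A)_1j·C_1j = (0.85)(0.5375) + (-0.15)(0.3275) + (-0.15)(0.4025) = 0.347375
adj(I−A) = Cᵀ =
  [ 0.5375   0.1725   0.1275]
  [ 0.3275   0.5575   0.1100]
  [ 0.4025   0.4200   0.6125]
(I − A)⁻¹ = adj(I−A) / det(I−A) ≈
  [   1.5473     0.4966     0.3670]
  [   0.9428     1.6049     0.3167]
  [   1.1587     1.2091     1.7632]
First solve x = (I − A)⁻¹ d = adj(I−A)·d / det(I−A); in particular x_1 = (0.5375·170 + 0.1725·180 + 0.1275·150) / 0.347375 = 141.55 / 0.347375 ≈ 407.485.
Intermediate flow from 3 to 1: z_31 = a_31 · x_1 = 0.25 × 141.55 / 0.347375 = 35.3875 / 0.347375 ≈ 101.9.

z_31 = 101.9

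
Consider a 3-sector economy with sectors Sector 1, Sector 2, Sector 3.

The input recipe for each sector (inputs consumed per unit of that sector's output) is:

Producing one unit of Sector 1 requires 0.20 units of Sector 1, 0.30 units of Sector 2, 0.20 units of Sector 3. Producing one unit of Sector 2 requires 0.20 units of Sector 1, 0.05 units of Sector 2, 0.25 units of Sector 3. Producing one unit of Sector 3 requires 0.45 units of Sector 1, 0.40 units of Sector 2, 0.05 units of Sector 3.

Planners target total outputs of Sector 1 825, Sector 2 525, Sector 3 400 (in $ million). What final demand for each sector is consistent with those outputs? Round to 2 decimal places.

I − A =
  [   0.80    -0.20    -0.45]
  [  -0.30     0.95    -0.40]
  [  -0.20    -0.25     0.95]
d = (I − A) x:
  d_1 = (+0.80)·825 + (-0.20)·525 + (-0.45)·400 = 375.00
  d_2 = (-0.30)·825 + (+0.95)·525 + (-0.40)·400 = 91.25
  d_3 = (-0.20)·825 + (-0.25)·525 + (+0.95)·400 = 83.75

d_1 = 375.00, d_2 = 91.25, d_3 = 83.75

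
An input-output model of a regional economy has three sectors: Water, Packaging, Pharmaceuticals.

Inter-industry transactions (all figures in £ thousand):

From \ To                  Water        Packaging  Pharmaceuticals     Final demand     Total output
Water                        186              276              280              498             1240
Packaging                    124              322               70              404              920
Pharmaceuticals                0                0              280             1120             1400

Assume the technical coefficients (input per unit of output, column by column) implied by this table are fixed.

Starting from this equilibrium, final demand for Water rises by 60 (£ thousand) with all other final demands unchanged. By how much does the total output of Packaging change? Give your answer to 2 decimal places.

Technical coefficients a_ij = z_ij / X_j:
  a_11 = 186/1240 = 0.15, a_21 = 124/1240 = 0.10, a_31 = 0/1240 = 0.00
  a_12 = 276/920 = 0.30, a_22 = 322/920 = 0.35, a_32 = 0/920 = 0.00
  a_13 = 280/1400 = 0.20, a_23 = 70/1400 = 0.05, a_33 = 280/1400 = 0.20
I − A =
  [   0.85    -0.30    -0.20]
  [  -0.10     0.65    -0.05]
  [   0.00     0.00     0.80]
Cofactors of I−A, C_ij = (−1)^(i+j)·(minor ij) (rows/columns in the sector order above):
  C_11 = (0.65)(0.80) − (-0.05)(0.00) = 0.5200
  C_12 = −[(-0.10)(0.80) − (-0.05)(0.00)] = 0.0800
  C_13 = (-0.10)(0.00) − (0.65)(0.00) = 0.0000
  C_21 = −[(-0.30)(0.80) − (-0.20)(0.00)] = 0.2400
  C_22 = (0.85)(0.80) − (-0.20)(0.00) = 0.6800
  C_23 = −[(0.85)(0.00) − (-0.30)(0.00)] = 0.0000
  C_31 = (-0.30)(-0.05) − (-0.20)(0.65) = 0.1450
  C_32 = −[(0.85)(-0.05) − (-0.20)(-0.10)] = 0.0625
  C_33 = (0.85)(0.65) − (-0.30)(-0.10) = 0.5225
det(I−A) = Σ_j (I−A)_1j·C_1j = (0.85)(0.5200) + (-0.30)(0.0800) + (-0.20)(0.0000) = 0.4180
adj(I−A) = Cᵀ =
  [ 0.5200   0.2400   0.1450]
  [ 0.0800   0.6800   0.0625]
  [ 0.0000   0.0000   0.5225]
(I − A)⁻¹ = adj(I−A) / det(I−A) ≈
  [   1.2440     0.5742     0.3469]
  [   0.1914     1.6268     0.1495]
  [   0.0000     0.0000     1.2500]
Δx = (I − A)⁻¹ Δd with Δd having +60 in the Water component and 0 elsewhere.
So Δx_2 = L_21 · (+60), where L_21 = adj(I−A)_21 / det(I−A) = 0.0800 / 0.4180.
Δx_2 = 0.0800 × (+60) / 0.4180 = 4.80 / 0.4180 ≈ 11.48.

Δx_2 = 11.48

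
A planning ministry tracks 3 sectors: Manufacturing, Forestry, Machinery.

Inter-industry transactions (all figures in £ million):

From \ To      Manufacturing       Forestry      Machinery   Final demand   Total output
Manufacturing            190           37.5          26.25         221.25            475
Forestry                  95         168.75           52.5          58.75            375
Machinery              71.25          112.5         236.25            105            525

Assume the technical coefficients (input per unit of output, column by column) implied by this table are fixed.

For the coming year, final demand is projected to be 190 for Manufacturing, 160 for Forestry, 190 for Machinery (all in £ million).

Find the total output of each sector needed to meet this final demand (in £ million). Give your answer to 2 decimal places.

x_1 = 487.23, x_2 = 616.16, x_3 = 814.42

Technical coefficients a_ij = z_ij / X_j:
  a_11 = 190/475 = 0.40, a_21 = 95/475 = 0.20, a_31 = 71.25/475 = 0.15
  a_12 = 37.5/375 = 0.10, a_22 = 168.75/375 = 0.45, a_32 = 112.5/375 = 0.30
  a_13 = 26.25/525 = 0.05, a_23 = 52.5/525 = 0.10, a_33 = 236.25/525 = 0.45
I − A =
  [   0.60    -0.10    -0.05]
  [  -0.20     0.55    -0.10]
  [  -0.15    -0.30     0.55]
Cofactors of I−A, C_ij = (−1)^(i+j)·(minor ij) (rows/columns in the sector order above):
  C_11 = (0.55)(0.55) − (-0.10)(-0.30) = 0.2725
  C_12 = −[(-0.20)(0.55) − (-0.10)(-0.15)] = 0.1250
  C_13 = (-0.20)(-0.30) − (0.55)(-0.15) = 0.1425
  C_21 = −[(-0.10)(0.55) − (-0.05)(-0.30)] = 0.0700
  C_22 = (0.60)(0.55) − (-0.05)(-0.15) = 0.3225
  C_23 = −[(0.60)(-0.30) − (-0.10)(-0.15)] = 0.1950
  C_31 = (-0.10)(-0.10) − (-0.05)(0.55) = 0.0375
  C_32 = −[(0.60)(-0.10) − (-0.05)(-0.20)] = 0.0700
  C_33 = (0.60)(0.55) − (-0.10)(-0.20) = 0.3100
det(I−A) = Σ_j (I−A)_1j·C_1j = (0.60)(0.2725) + (-0.10)(0.1250) + (-0.05)(0.1425) = 0.143875
adj(I−A) = Cᵀ =
  [ 0.2725   0.0700   0.0375]
  [ 0.1250   0.3225   0.0700]
  [ 0.1425   0.1950   0.3100]
(I − A)⁻¹ = adj(I−A) / det(I−A) ≈
  [   1.8940     0.4865     0.2606]
  [   0.8688     2.2415     0.4865]
  [   0.9904     1.3553     2.1546]
x = (I − A)⁻¹ d = adj(I−A)·d / det(I−A), with det(I−A) = 0.143875:
  x_1 = (0.2725·190 + 0.0700·160 + 0.0375·190) / 0.143875 = 70.10 / 0.143875 ≈ 487.23
  x_2 = (0.1250·190 + 0.3225·160 + 0.0700·190) / 0.143875 = 88.65 / 0.143875 ≈ 616.16
  x_3 = (0.1425·190 + 0.1950·160 + 0.3100·190) / 0.143875 = 117.175 / 0.143875 ≈ 814.42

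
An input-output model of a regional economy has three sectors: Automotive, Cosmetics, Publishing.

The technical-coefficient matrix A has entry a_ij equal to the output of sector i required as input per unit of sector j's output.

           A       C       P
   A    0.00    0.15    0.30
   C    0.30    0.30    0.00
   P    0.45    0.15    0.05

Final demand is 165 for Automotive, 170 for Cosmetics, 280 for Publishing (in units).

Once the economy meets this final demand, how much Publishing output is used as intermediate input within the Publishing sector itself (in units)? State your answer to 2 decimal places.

z_PP = 27.20

I − A =
  [   1.00    -0.15    -0.30]
  [  -0.30     0.70     0.00]
  [  -0.45    -0.15     0.95]
Cofactors of I−A, C_ij = (−1)^(i+j)·(minor ij) (rows/columns in the sector order above):
  C_11 = (0.70)(0.95) − (0.00)(-0.15) = 0.6650
  C_12 = −[(-0.30)(0.95) − (0.00)(-0.45)] = 0.2850
  C_13 = (-0.30)(-0.15) − (0.70)(-0.45) = 0.3600
  C_21 = −[(-0.15)(0.95) − (-0.30)(-0.15)] = 0.1875
  C_22 = (1.00)(0.95) − (-0.30)(-0.45) = 0.8150
  C_23 = −[(1.00)(-0.15) − (-0.15)(-0.45)] = 0.2175
  C_31 = (-0.15)(0.00) − (-0.30)(0.70) = 0.2100
  C_32 = −[(1.00)(0.00) − (-0.30)(-0.30)] = 0.0900
  C_33 = (1.00)(0.70) − (-0.15)(-0.30) = 0.6550
det(I−A) = Σ_j (I−A)_1j·C_1j = (1.00)(0.6650) + (-0.15)(0.2850) + (-0.30)(0.3600) = 0.51425
adj(I−A) = Cᵀ =
  [ 0.6650   0.1875   0.2100]
  [ 0.2850   0.8150   0.0900]
  [ 0.3600   0.2175   0.6550]
(I − A)⁻¹ = adj(I−A) / det(I−A) ≈
  [   1.2931     0.3646     0.4084]
  [   0.5542     1.5848     0.1750]
  [   0.7000     0.4229     1.2737]
First solve x = (I − A)⁻¹ d = adj(I−A)·d / det(I−A); in particular x_P = (0.3600·165 + 0.2175·170 + 0.6550·280) / 0.51425 = 279.775 / 0.51425 ≈ 544.0447.
Intermediate flow from P to P: z_PP = a_PP · x_P = 0.05 × 279.775 / 0.51425 = 13.98875 / 0.51425 ≈ 27.20.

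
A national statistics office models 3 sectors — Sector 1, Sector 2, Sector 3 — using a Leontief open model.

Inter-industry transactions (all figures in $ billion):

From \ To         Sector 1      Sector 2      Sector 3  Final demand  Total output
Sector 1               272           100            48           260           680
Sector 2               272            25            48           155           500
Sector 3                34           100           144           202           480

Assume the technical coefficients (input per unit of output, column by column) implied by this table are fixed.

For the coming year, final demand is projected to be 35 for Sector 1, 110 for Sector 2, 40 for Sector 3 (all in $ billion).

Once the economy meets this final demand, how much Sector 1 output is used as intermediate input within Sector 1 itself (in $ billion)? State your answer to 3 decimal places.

z_11 = 56.454

Technical coefficients a_ij = z_ij / X_j:
  a_11 = 272/680 = 0.40, a_21 = 272/680 = 0.40, a_31 = 34/680 = 0.05
  a_12 = 100/500 = 0.20, a_22 = 25/500 = 0.05, a_32 = 100/500 = 0.20
  a_13 = 48/480 = 0.10, a_23 = 48/480 = 0.10, a_33 = 144/480 = 0.30
I − A =
  [   0.60    -0.20    -0.10]
  [  -0.40     0.95    -0.10]
  [  -0.05    -0.20     0.70]
Cofactors of I−A, C_ij = (−1)^(i+j)·(minor ij) (rows/columns in the sector order above):
  C_11 = (0.95)(0.70) − (-0.10)(-0.20) = 0.6450
  C_12 = −[(-0.40)(0.70) − (-0.10)(-0.05)] = 0.2850
  C_13 = (-0.40)(-0.20) − (0.95)(-0.05) = 0.1275
  C_21 = −[(-0.20)(0.70) − (-0.10)(-0.20)] = 0.1600
  C_22 = (0.60)(0.70) − (-0.10)(-0.05) = 0.4150
  C_23 = −[(0.60)(-0.20) − (-0.20)(-0.05)] = 0.1300
  C_31 = (-0.20)(-0.10) − (-0.10)(0.95) = 0.1150
  C_32 = −[(0.60)(-0.10) − (-0.10)(-0.40)] = 0.1000
  C_33 = (0.60)(0.95) − (-0.20)(-0.40) = 0.4900
det(I−A) = Σ_j (I−A)_1j·C_1j = (0.60)(0.6450) + (-0.20)(0.2850) + (-0.10)(0.1275) = 0.31725
adj(I−A) = Cᵀ =
  [ 0.6450   0.1600   0.1150]
  [ 0.2850   0.4150   0.1000]
  [ 0.1275   0.1300   0.4900]
(I − A)⁻¹ = adj(I−A) / det(I−A) ≈
  [   2.0331     0.5043     0.3625]
  [   0.8983     1.3081     0.3152]
  [   0.4019     0.4098     1.5445]
First solve x = (I − A)⁻¹ d = adj(I−A)·d / det(I−A); in particular x_1 = (0.6450·35 + 0.1600·110 + 0.1150·40) / 0.31725 = 44.775 / 0.31725 ≈ 141.13475.
Intermediate flow from 1 to 1: z_11 = a_11 · x_1 = 0.40 × 44.775 / 0.31725 = 17.91 / 0.31725 ≈ 56.454.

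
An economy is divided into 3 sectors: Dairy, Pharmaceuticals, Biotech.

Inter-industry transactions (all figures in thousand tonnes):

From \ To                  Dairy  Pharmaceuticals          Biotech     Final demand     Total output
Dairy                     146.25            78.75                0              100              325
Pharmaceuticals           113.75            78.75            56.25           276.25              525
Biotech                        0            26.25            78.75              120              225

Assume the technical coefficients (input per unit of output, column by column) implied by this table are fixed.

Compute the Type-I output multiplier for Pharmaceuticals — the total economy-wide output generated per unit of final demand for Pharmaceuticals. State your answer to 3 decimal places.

m_2 = 1.835

Technical coefficients a_ij = z_ij / X_j:
  a_11 = 146.25/325 = 0.45, a_21 = 113.75/325 = 0.35, a_31 = 0/325 = 0.00
  a_12 = 78.75/525 = 0.15, a_22 = 78.75/525 = 0.15, a_32 = 26.25/525 = 0.05
  a_13 = 0/225 = 0.00, a_23 = 56.25/225 = 0.25, a_33 = 78.75/225 = 0.35
I − A =
  [   0.55    -0.15     0.00]
  [  -0.35     0.85    -0.25]
  [   0.00    -0.05     0.65]
Cofactors of I−A, C_ij = (−1)^(i+j)·(minor ij) (rows/columns in the sector order above):
  C_11 = (0.85)(0.65) − (-0.25)(-0.05) = 0.5400
  C_12 = −[(-0.35)(0.65) − (-0.25)(0.00)] = 0.2275
  C_13 = (-0.35)(-0.05) − (0.85)(0.00) = 0.0175
  C_21 = −[(-0.15)(0.65) − (0.00)(-0.05)] = 0.0975
  C_22 = (0.55)(0.65) − (0.00)(0.00) = 0.3575
  C_23 = −[(0.55)(-0.05) − (-0.15)(0.00)] = 0.0275
  C_31 = (-0.15)(-0.25) − (0.00)(0.85) = 0.0375
  C_32 = −[(0.55)(-0.25) − (0.00)(-0.35)] = 0.1375
  C_33 = (0.55)(0.85) − (-0.15)(-0.35) = 0.4150
det(I−A) = Σ_j (I−A)_1j·C_1j = (0.55)(0.5400) + (-0.15)(0.2275) + (0.00)(0.0175) = 0.262875
adj(I−A) = Cᵀ =
  [ 0.5400   0.0975   0.0375]
  [ 0.2275   0.3575   0.1375]
  [ 0.0175   0.0275   0.4150]
(I − A)⁻¹ = adj(I−A) / det(I−A) ≈
  [   2.0542     0.3709     0.1427]
  [   0.8654     1.3600     0.5231]
  [   0.0666     0.1046     1.5787]
The output multiplier for sector j is the column-j sum of the Leontief inverse (I − A)⁻¹ = adj(I−A) / det(I−A).
Column 2 of adj(I−A): (0.0975, 0.3575, 0.0275); det(I−A) = 0.262875.
m_2 = (0.0975 + 0.3575 + 0.0275) / 0.262875 = 0.4825 / 0.262875 ≈ 1.835.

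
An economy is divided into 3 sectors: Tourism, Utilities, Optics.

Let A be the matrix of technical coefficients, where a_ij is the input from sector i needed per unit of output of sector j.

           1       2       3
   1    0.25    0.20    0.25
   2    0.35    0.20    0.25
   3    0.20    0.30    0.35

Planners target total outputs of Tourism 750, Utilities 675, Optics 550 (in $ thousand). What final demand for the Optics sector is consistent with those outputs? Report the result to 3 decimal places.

I − A =
  [   0.75    -0.20    -0.25]
  [  -0.35     0.80    -0.25]
  [  -0.20    -0.30     0.65]
d = (I − A) x:
  d_1 = (+0.75)·750 + (-0.20)·675 + (-0.25)·550 = 290.000
  d_2 = (-0.35)·750 + (+0.80)·675 + (-0.25)·550 = 140.000
  d_3 = (-0.20)·750 + (-0.30)·675 + (+0.65)·550 = 5.000

d_3 = 5.000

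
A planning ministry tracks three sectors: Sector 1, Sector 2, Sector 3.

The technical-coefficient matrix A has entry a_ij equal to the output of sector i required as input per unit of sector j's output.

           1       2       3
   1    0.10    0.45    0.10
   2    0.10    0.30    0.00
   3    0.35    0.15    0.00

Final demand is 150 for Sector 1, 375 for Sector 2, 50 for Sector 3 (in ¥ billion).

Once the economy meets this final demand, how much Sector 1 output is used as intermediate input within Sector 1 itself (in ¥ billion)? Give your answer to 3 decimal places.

I − A =
  [   0.90    -0.45    -0.10]
  [  -0.10     0.70     0.00]
  [  -0.35    -0.15     1.00]
Cofactors of I−A, C_ij = (−1)^(i+j)·(minor ij) (rows/columns in the sector order above):
  C_11 = (0.70)(1.00) − (0.00)(-0.15) = 0.7000
  C_12 = −[(-0.10)(1.00) − (0.00)(-0.35)] = 0.1000
  C_13 = (-0.10)(-0.15) − (0.70)(-0.35) = 0.2600
  C_21 = −[(-0.45)(1.00) − (-0.10)(-0.15)] = 0.4650
  C_22 = (0.90)(1.00) − (-0.10)(-0.35) = 0.8650
  C_23 = −[(0.90)(-0.15) − (-0.45)(-0.35)] = 0.2925
  C_31 = (-0.45)(0.00) − (-0.10)(0.70) = 0.0700
  C_32 = −[(0.90)(0.00) − (-0.10)(-0.10)] = 0.0100
  C_33 = (0.90)(0.70) − (-0.45)(-0.10) = 0.5850
det(I−A) = Σ_j (I−A)_1j·C_1j = (0.90)(0.7000) + (-0.45)(0.1000) + (-0.10)(0.2600) = 0.5590
adj(I−A) = Cᵀ =
  [ 0.7000   0.4650   0.0700]
  [ 0.1000   0.8650   0.0100]
  [ 0.2600   0.2925   0.5850]
(I − A)⁻¹ = adj(I−A) / det(I−A) ≈
  [   1.2522     0.8318     0.1252]
  [   0.1789     1.5474     0.0179]
  [   0.4651     0.5233     1.0465]
First solve x = (I − A)⁻¹ d = adj(I−A)·d / det(I−A); in particular x_1 = (0.7000·150 + 0.4650·375 + 0.0700·50) / 0.5590 = 282.875 / 0.5590 ≈ 506.03757.
Intermediate flow from 1 to 1: z_11 = a_11 · x_1 = 0.10 × 282.875 / 0.5590 = 28.2875 / 0.5590 ≈ 50.604.

z_11 = 50.604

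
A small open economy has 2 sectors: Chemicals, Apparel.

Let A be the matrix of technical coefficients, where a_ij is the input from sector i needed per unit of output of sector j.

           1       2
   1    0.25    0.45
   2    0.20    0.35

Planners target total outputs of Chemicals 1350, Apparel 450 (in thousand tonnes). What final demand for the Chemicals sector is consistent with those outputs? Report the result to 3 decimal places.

d_1 = 810.000

I − A =
  [   0.75    -0.45]
  [  -0.20     0.65]
d = (I − A) x:
  d_1 = (+0.75)·1350 + (-0.45)·450 = 810.000
  d_2 = (-0.20)·1350 + (+0.65)·450 = 22.500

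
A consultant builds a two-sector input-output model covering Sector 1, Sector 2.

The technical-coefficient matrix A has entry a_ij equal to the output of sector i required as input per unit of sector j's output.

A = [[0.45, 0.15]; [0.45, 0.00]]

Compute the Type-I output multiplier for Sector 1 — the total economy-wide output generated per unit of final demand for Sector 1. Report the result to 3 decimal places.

I − A =
  [   0.55    -0.15]
  [  -0.45     1.00]
det(I−A) = (0.55)(1.00) − (-0.15)(-0.45) = 0.4825
adj(I−A) = [[1.00, 0.15], [0.45, 0.55]]
(I − A)⁻¹ = adj(I−A) / det(I−A) ≈
  [   2.0725     0.3109]
  [   0.9326     1.1399]
The output multiplier for sector j is the column-j sum of the Leontief inverse (I − A)⁻¹ = adj(I−A) / det(I−A).
Column 1 of adj(I−A): (1.00, 0.45); det(I−A) = 0.4825.
m_1 = (1.00 + 0.45) / 0.4825 = 1.45 / 0.4825 ≈ 3.005.

m_1 = 3.005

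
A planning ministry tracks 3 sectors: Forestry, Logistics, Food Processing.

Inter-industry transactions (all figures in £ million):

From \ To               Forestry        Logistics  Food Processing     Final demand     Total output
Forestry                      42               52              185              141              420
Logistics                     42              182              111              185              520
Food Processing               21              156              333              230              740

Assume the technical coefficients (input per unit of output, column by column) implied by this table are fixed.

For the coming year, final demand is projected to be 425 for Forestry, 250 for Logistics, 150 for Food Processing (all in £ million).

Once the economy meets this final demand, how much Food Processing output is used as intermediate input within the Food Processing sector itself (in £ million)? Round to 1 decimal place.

Technical coefficients a_ij = z_ij / X_j:
  a_11 = 42/420 = 0.10, a_21 = 42/420 = 0.10, a_31 = 21/420 = 0.05
  a_12 = 52/520 = 0.10, a_22 = 182/520 = 0.35, a_32 = 156/520 = 0.30
  a_13 = 185/740 = 0.25, a_23 = 111/740 = 0.15, a_33 = 333/740 = 0.45
I − A =
  [   0.90    -0.10    -0.25]
  [  -0.10     0.65    -0.15]
  [  -0.05    -0.30     0.55]
Cofactors of I−A, C_ij = (−1)^(i+j)·(minor ij) (rows/columns in the sector order above):
  C_11 = (0.65)(0.55) − (-0.15)(-0.30) = 0.3125
  C_12 = −[(-0.10)(0.55) − (-0.15)(-0.05)] = 0.0625
  C_13 = (-0.10)(-0.30) − (0.65)(-0.05) = 0.0625
  C_21 = −[(-0.10)(0.55) − (-0.25)(-0.30)] = 0.1300
  C_22 = (0.90)(0.55) − (-0.25)(-0.05) = 0.4825
  C_23 = −[(0.90)(-0.30) − (-0.10)(-0.05)] = 0.2750
  C_31 = (-0.10)(-0.15) − (-0.25)(0.65) = 0.1775
  C_32 = −[(0.90)(-0.15) − (-0.25)(-0.10)] = 0.1600
  C_33 = (0.90)(0.65) − (-0.10)(-0.10) = 0.5750
det(I−A) = Σ_j (I−A)_1j·C_1j = (0.90)(0.3125) + (-0.10)(0.0625) + (-0.25)(0.0625) = 0.259375
adj(I−A) = Cᵀ =
  [ 0.3125   0.1300   0.1775]
  [ 0.0625   0.4825   0.1600]
  [ 0.0625   0.2750   0.5750]
(I − A)⁻¹ = adj(I−A) / det(I−A) ≈
  [   1.2048     0.5012     0.6843]
  [   0.2410     1.8602     0.6169]
  [   0.2410     1.0602     2.2169]
First solve x = (I − A)⁻¹ d = adj(I−A)·d / det(I−A); in particular x_3 = (0.0625·425 + 0.2750·250 + 0.5750·150) / 0.259375 = 181.5625 / 0.259375 = 700.000.
Intermediate flow from 3 to 3: z_33 = a_33 · x_3 = 0.45 × 181.5625 / 0.259375 = 81.703125 / 0.259375 = 315.0.

z_33 = 315.0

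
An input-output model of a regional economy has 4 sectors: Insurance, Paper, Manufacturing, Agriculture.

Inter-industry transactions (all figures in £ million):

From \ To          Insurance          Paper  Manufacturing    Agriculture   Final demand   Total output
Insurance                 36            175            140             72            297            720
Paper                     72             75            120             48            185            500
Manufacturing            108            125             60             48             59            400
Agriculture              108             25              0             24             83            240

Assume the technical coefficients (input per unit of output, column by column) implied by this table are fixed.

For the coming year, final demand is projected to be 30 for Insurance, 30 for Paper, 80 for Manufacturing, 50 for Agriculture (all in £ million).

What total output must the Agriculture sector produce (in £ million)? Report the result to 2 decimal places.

Technical coefficients a_ij = z_ij / X_j:
  a_II = 36/720 = 0.05, a_PI = 72/720 = 0.10, a_MI = 108/720 = 0.15, a_AI = 108/720 = 0.15
  a_IP = 175/500 = 0.35, a_PP = 75/500 = 0.15, a_MP = 125/500 = 0.25, a_AP = 25/500 = 0.05
  a_IM = 140/400 = 0.35, a_PM = 120/400 = 0.30, a_MM = 60/400 = 0.15, a_AM = 0/400 = 0.00
  a_IA = 72/240 = 0.30, a_PA = 48/240 = 0.20, a_MA = 48/240 = 0.20, a_AA = 24/240 = 0.10
I − A =
  [   0.95    -0.35    -0.35    -0.30]
  [  -0.10     0.85    -0.30    -0.20]
  [  -0.15    -0.25     0.85    -0.20]
  [  -0.15    -0.05     0.00     0.90]
Compute the cofactors C_ij = (−1)^(i+j)·(3×3 minor ij) of I−A; the adjugate is their transpose:
adj(I−A) = Cᵀ =
  [ 0.571250   0.362750   0.363250   0.351750]
  [ 0.151500   0.630750   0.285000   0.254000]
  [ 0.169750   0.272000   0.635500   0.258250]
  [ 0.103625   0.095500   0.076375   0.516250]
det(I−A) = Σ_j (I−A)_1j·C_1j = (0.95)(0.571250) + (-0.35)(0.151500) + (-0.35)(0.169750) + (-0.30)(0.103625) = 0.3991625
(I − A)⁻¹ = adj(I−A) / det(I−A) ≈
  [   1.4311     0.9088     0.9100     0.8812]
  [   0.3795     1.5802     0.7140     0.6363]
  [   0.4253     0.6814     1.5921     0.6470]
  [   0.2596     0.2393     0.1913     1.2933]
x = (I − A)⁻¹ d = adj(I−A)·d / det(I−A), with det(I−A) = 0.3991625:
  x_I = (0.571250·30 + 0.362750·30 + 0.363250·80 + 0.351750·50) / 0.3991625 = 74.6675 / 0.3991625 ≈ 187.06
  x_P = (0.151500·30 + 0.630750·30 + 0.285000·80 + 0.254000·50) / 0.3991625 = 58.9675 / 0.3991625 ≈ 147.73
  x_M = (0.169750·30 + 0.272000·30 + 0.635500·80 + 0.258250·50) / 0.3991625 = 77.005 / 0.3991625 ≈ 192.92
  x_A = (0.103625·30 + 0.095500·30 + 0.076375·80 + 0.516250·50) / 0.3991625 = 37.89625 / 0.3991625 ≈ 94.94

x_A = 94.94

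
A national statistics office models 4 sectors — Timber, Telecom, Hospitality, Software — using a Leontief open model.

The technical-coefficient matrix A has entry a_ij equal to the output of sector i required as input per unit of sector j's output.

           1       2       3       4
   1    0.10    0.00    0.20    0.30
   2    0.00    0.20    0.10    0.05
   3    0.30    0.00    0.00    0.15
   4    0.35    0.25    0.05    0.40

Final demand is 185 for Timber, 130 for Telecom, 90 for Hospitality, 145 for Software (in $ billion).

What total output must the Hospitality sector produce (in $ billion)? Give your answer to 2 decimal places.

x_3 = 341.07

I − A =
  [   0.90     0.00    -0.20    -0.30]
  [   0.00     0.80    -0.10    -0.05]
  [  -0.30     0.00     1.00    -0.15]
  [  -0.35    -0.25    -0.05     0.60]
Compute the cofactors C_ij = (−1)^(i+j)·(3×3 minor ij) of I−A; the adjugate is their transpose:
adj(I−A) = Cᵀ =
  [ 0.45775   0.08250   0.11300   0.26400]
  [ 0.04150   0.37725   0.04925   0.06450]
  [ 0.18225   0.05625   0.33675   0.18000]
  [ 0.29950   0.21000   0.11450   0.67200]
det(I−A) = Σ_j (I−A)_1j·C_1j = (0.90)(0.45775) + (0.00)(0.04150) + (-0.20)(0.18225) + (-0.30)(0.29950) = 0.285675
(I − A)⁻¹ = adj(I−A) / det(I−A) ≈
  [   1.6023     0.2888     0.3956     0.9241]
  [   0.1453     1.3206     0.1724     0.2258]
  [   0.6380     0.1969     1.1788     0.6301]
  [   1.0484     0.7351     0.4008     2.3523]
x = (I − A)⁻¹ d = adj(I−A)·d / det(I−A), with det(I−A) = 0.285675:
  x_1 = (0.45775·185 + 0.08250·130 + 0.11300·90 + 0.26400·145) / 0.285675 = 143.85875 / 0.285675 ≈ 503.57
  x_2 = (0.04150·185 + 0.37725·130 + 0.04925·90 + 0.06450·145) / 0.285675 = 70.505 / 0.285675 ≈ 246.80
  x_3 = (0.18225·185 + 0.05625·130 + 0.33675·90 + 0.18000·145) / 0.285675 = 97.43625 / 0.285675 ≈ 341.07
  x_4 = (0.29950·185 + 0.21000·130 + 0.11450·90 + 0.67200·145) / 0.285675 = 190.4525 / 0.285675 ≈ 666.68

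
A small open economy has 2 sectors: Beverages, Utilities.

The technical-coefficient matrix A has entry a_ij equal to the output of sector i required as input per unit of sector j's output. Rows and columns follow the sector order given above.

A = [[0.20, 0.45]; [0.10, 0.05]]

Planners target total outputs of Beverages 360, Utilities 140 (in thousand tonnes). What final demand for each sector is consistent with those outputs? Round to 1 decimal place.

d_B = 225.0, d_U = 97.0

I − A =
  [   0.80    -0.45]
  [  -0.10     0.95]
d = (I − A) x:
  d_B = (+0.80)·360 + (-0.45)·140 = 225.0
  d_U = (-0.10)·360 + (+0.95)·140 = 97.0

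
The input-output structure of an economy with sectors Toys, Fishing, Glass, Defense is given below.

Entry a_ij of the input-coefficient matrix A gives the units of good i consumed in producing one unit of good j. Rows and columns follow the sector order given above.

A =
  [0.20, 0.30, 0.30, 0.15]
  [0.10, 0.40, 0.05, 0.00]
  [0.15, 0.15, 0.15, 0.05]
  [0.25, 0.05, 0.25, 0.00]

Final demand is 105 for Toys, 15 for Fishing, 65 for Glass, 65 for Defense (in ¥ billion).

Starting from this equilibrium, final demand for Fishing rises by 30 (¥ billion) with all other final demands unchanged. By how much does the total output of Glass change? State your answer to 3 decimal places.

Δx_3 = 16.035

I − A =
  [   0.80    -0.30    -0.30    -0.15]
  [  -0.10     0.60    -0.05     0.00]
  [  -0.15    -0.15     0.85    -0.05]
  [  -0.25    -0.05    -0.25     1.00]
Compute the cofactors C_ij = (−1)^(i+j)·(3×3 minor ij) of I−A; the adjugate is their transpose:
adj(I−A) = Cᵀ =
  [ 0.494875   0.309000   0.217875   0.085125]
  [ 0.091875   0.583750   0.071875   0.017375]
  [ 0.112750   0.166250   0.426750   0.038250]
  [ 0.156500   0.148000   0.164750   0.342750]
det(I−A) = Σ_j (I−A)_1j·C_1j = (0.80)(0.494875) + (-0.30)(0.091875) + (-0.30)(0.112750) + (-0.15)(0.156500) = 0.3110375
(I − A)⁻¹ = adj(I−A) / det(I−A) ≈
  [   1.5910     0.9934     0.7005     0.2737]
  [   0.2954     1.8768     0.2311     0.0559]
  [   0.3625     0.5345     1.3720     0.1230]
  [   0.5032     0.4758     0.5297     1.1020]
Δx = (I − A)⁻¹ Δd with Δd having +30 in the Fishing component and 0 elsewhere.
So Δx_3 = L_32 · (+30), where L_32 = adj(I−A)_32 / det(I−A) = 0.166250 / 0.3110375.
Δx_3 = 0.166250 × (+30) / 0.3110375 = 4.9875 / 0.3110375 ≈ 16.035.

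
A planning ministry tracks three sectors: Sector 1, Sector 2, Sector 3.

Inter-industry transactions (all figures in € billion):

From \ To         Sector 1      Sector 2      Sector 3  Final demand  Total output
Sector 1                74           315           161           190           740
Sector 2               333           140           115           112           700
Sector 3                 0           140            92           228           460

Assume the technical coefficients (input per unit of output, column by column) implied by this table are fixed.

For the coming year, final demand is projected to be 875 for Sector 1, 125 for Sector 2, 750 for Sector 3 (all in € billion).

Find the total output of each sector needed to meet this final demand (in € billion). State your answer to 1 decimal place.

Technical coefficients a_ij = z_ij / X_j:
  a_11 = 74/740 = 0.10, a_21 = 333/740 = 0.45, a_31 = 0/740 = 0.00
  a_12 = 315/700 = 0.45, a_22 = 140/700 = 0.20, a_32 = 140/700 = 0.20
  a_13 = 161/460 = 0.35, a_23 = 115/460 = 0.25, a_33 = 92/460 = 0.20
I − A =
  [   0.90    -0.45    -0.35]
  [  -0.45     0.80    -0.25]
  [   0.00    -0.20     0.80]
Cofactors of I−A, C_ij = (−1)^(i+j)·(minor ij) (rows/columns in the sector order above):
  C_11 = (0.80)(0.80) − (-0.25)(-0.20) = 0.5900
  C_12 = −[(-0.45)(0.80) − (-0.25)(0.00)] = 0.3600
  C_13 = (-0.45)(-0.20) − (0.80)(0.00) = 0.0900
  C_21 = −[(-0.45)(0.80) − (-0.35)(-0.20)] = 0.4300
  C_22 = (0.90)(0.80) − (-0.35)(0.00) = 0.7200
  C_23 = −[(0.90)(-0.20) − (-0.45)(0.00)] = 0.1800
  C_31 = (-0.45)(-0.25) − (-0.35)(0.80) = 0.3925
  C_32 = −[(0.90)(-0.25) − (-0.35)(-0.45)] = 0.3825
  C_33 = (0.90)(0.80) − (-0.45)(-0.45) = 0.5175
det(I−A) = Σ_j (I−A)_1j·C_1j = (0.90)(0.5900) + (-0.45)(0.3600) + (-0.35)(0.0900) = 0.3375
adj(I−A) = Cᵀ =
  [ 0.5900   0.4300   0.3925]
  [ 0.3600   0.7200   0.3825]
  [ 0.0900   0.1800   0.5175]
(I − A)⁻¹ = adj(I−A) / det(I−A) ≈
  [   1.7481     1.2741     1.1630]
  [   1.0667     2.1333     1.1333]
  [   0.2667     0.5333     1.5333]
x = (I − A)⁻¹ d = adj(I−A)·d / det(I−A), with det(I−A) = 0.3375:
  x_1 = (0.5900·875 + 0.4300·125 + 0.3925·750) / 0.3375 = 864.375 / 0.3375 ≈ 2561.1
  x_2 = (0.3600·875 + 0.7200·125 + 0.3825·750) / 0.3375 = 691.875 / 0.3375 = 2050.0
  x_3 = (0.0900·875 + 0.1800·125 + 0.5175·750) / 0.3375 = 489.375 / 0.3375 = 1450.0

x_1 = 2561.1, x_2 = 2050.0, x_3 = 1450.0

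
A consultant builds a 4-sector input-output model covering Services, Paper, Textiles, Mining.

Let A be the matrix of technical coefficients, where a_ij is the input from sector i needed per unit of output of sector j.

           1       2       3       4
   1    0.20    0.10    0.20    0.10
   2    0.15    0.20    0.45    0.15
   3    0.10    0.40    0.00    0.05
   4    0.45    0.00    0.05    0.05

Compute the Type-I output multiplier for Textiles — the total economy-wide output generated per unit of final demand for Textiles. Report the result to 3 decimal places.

I − A =
  [   0.80    -0.10    -0.20    -0.10]
  [  -0.15     0.80    -0.45    -0.15]
  [  -0.10    -0.40     1.00    -0.05]
  [  -0.45     0.00    -0.05     0.95]
Compute the cofactors C_ij = (−1)^(i+j)·(3×3 minor ij) of I−A; the adjugate is their transpose:
adj(I−A) = Cᵀ =
  [ 0.58400   0.17275   0.19950   0.09925]
  [ 0.26325   0.68900   0.37050   0.15600]
  [ 0.17800   0.29775   0.55100   0.09475]
  [ 0.28600   0.09750   0.12350   0.44850]
det(I−A) = Σ_j (I−A)_1j·C_1j = (0.80)(0.58400) + (-0.10)(0.26325) + (-0.20)(0.17800) + (-0.10)(0.28600) = 0.376675
(I − A)⁻¹ = adj(I−A) / det(I−A) ≈
  [   1.5504     0.4586     0.5296     0.2635]
  [   0.6989     1.8292     0.9836     0.4142]
  [   0.4726     0.7905     1.4628     0.2515]
  [   0.7593     0.2588     0.3279     1.1907]
The output multiplier for sector j is the column-j sum of the Leontief inverse (I − A)⁻¹ = adj(I−A) / det(I−A).
Column 3 of adj(I−A): (0.19950, 0.37050, 0.55100, 0.12350); det(I−A) = 0.376675.
m_3 = (0.19950 + 0.37050 + 0.55100 + 0.12350) / 0.376675 = 1.2445 / 0.376675 ≈ 3.304.

m_3 = 3.304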